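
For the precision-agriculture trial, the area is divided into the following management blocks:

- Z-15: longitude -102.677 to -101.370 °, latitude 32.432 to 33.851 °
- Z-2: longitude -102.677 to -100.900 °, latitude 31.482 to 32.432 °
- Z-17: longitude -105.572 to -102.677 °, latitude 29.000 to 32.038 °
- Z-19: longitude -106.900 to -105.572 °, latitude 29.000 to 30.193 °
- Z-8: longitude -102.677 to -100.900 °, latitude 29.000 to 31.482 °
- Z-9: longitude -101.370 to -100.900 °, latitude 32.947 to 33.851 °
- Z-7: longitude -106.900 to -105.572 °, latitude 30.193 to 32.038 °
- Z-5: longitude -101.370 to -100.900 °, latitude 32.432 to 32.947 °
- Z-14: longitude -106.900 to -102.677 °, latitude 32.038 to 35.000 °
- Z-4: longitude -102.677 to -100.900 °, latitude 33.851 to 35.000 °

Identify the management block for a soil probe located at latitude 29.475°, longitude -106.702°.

Z-19

The point has longitude = -106.702 and latitude = 29.475.
Only Z-19 satisfies -106.900 ≤ longitude ≤ -105.572 and 29.000 ≤ latitude ≤ 30.193.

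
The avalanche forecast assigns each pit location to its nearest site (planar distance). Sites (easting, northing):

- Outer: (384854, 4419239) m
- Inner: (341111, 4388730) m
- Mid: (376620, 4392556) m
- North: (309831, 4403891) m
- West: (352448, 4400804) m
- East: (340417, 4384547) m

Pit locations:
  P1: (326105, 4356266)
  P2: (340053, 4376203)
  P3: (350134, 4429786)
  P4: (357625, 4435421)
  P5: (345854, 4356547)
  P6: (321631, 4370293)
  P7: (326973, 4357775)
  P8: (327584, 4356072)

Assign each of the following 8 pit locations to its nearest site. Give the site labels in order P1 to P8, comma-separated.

P1 → East (d²=1004648305.00)
P2 → East (d²=69754832.00)
P3 → West (d²=845310920.00)
P4 → Outer (d²=1003275565.00)
P5 → East (d²=813560969.00)
P6 → East (d²=556090312.00)
P7 → East (d²=897481120.00)
P8 → East (d²=975511514.00)

East, East, West, Outer, East, East, East, East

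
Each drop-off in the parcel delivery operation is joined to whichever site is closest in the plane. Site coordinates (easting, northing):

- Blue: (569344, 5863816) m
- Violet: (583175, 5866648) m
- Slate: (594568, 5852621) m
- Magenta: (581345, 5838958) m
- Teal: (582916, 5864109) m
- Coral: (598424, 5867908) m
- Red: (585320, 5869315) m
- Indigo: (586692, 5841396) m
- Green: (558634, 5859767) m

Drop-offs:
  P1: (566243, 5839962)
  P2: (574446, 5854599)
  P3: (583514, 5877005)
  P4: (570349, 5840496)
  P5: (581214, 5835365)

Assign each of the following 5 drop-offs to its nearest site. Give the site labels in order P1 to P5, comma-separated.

P1 → Magenta (d²=229078420.00)
P2 → Blue (d²=110983493.00)
P3 → Red (d²=62397736.00)
P4 → Magenta (d²=123277460.00)
P5 → Magenta (d²=12926810.00)

Magenta, Blue, Red, Magenta, Magenta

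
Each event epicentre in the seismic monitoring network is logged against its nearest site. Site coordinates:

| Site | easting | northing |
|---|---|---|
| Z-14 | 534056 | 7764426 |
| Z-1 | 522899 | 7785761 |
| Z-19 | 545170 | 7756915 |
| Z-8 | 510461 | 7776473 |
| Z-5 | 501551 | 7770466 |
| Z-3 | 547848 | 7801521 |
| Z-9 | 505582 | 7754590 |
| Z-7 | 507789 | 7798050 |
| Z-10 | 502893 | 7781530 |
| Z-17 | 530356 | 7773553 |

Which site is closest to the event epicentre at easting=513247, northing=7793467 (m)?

Squared distances to each site:
Z-14: 1276394162.000; Z-1: 152543540.000; Z-19: 2355126633.000; Z-8: 296557832.000; Z-5: 665842417.000; Z-3: 1262096117.000; Z-9: 1570173354.000; Z-7: 50793653.000; Z-10: 249697285.000; Z-17: 689285277.000.
Minimum at Z-7.

Z-7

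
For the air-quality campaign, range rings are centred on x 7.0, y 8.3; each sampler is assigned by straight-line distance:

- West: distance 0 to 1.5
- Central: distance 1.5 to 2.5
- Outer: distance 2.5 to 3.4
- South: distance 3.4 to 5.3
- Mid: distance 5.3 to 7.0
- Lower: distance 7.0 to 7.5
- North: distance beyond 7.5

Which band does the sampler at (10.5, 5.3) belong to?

South

Distance = √((10.5−7.0)² + (5.3−8.3)²) = √(12.250 + 9.000) = 4.610.
3.4 ≤ 4.610 < 5.3 → South.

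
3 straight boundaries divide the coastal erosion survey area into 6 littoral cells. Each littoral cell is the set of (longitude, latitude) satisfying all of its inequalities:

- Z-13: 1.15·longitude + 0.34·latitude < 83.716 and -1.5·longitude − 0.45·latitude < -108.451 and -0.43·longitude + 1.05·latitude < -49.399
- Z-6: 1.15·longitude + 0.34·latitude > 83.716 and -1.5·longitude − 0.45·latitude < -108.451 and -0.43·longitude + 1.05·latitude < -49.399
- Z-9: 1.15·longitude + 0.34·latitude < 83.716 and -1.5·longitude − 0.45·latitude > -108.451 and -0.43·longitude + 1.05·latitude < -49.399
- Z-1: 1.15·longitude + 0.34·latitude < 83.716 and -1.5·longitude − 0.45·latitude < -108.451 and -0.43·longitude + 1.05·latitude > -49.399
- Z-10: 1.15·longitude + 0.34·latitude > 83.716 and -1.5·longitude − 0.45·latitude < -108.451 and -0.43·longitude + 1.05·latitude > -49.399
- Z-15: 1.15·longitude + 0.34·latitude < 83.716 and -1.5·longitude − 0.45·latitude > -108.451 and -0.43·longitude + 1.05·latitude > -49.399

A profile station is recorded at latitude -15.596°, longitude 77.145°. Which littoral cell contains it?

1.15·77.145 + 0.34·-15.596 = 83.414, which is < 83.716
-1.5·77.145 − 0.45·-15.596 = -108.699, which is < -108.451
-0.43·77.145 + 1.05·-15.596 = -49.548, which is < -49.399
This sign pattern matches Z-13.

Z-13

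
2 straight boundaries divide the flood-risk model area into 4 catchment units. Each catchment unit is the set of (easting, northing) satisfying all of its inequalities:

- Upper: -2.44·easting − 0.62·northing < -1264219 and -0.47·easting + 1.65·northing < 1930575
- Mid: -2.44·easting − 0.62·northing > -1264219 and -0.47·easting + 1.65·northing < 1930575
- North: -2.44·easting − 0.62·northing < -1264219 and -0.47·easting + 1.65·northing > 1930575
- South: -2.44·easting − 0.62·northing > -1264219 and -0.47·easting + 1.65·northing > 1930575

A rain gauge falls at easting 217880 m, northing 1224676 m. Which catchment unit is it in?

Upper

-2.44·217880 − 0.62·1224676 = -1290926.320, which is < -1264219
-0.47·217880 + 1.65·1224676 = 1918311.800, which is < 1930575
This sign pattern matches Upper.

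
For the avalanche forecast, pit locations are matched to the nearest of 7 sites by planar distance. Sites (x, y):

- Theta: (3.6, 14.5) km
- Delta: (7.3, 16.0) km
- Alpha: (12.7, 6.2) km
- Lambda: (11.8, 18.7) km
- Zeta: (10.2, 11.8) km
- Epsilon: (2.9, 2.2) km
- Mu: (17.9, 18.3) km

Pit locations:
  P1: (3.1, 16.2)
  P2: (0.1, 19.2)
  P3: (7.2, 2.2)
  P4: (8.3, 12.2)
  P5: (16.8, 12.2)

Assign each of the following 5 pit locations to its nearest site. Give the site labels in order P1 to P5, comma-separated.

Theta, Theta, Epsilon, Zeta, Mu

P1 → Theta (d²=3.14)
P2 → Theta (d²=34.34)
P3 → Epsilon (d²=18.49)
P4 → Zeta (d²=3.77)
P5 → Mu (d²=38.42)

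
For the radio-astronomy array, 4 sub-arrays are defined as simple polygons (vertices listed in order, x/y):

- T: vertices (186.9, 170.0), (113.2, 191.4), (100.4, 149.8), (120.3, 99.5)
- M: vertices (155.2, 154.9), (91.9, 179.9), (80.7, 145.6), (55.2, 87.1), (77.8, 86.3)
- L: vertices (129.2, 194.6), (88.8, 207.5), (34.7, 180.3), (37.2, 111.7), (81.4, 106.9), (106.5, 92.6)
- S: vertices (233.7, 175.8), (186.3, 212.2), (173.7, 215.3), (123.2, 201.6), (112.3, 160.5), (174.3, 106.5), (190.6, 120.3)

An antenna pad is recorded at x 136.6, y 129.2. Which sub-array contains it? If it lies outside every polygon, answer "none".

Cast a ray rightward from (136.6, 129.2). For each polygon, the edges (by vertex number in listed order) whose endpoints lie on opposite sides of y = 129.2, where each meets that height, and whether that is right or left of the point:
T: 3–4 at x≈108.55 (left), 4–1 at x≈148.36 (right) → 1 crossing.
M: 3–4 at x≈73.55 (left), 5–1 at x≈126.20 (left) → 0 crossings.
L: 3–4 at x≈36.56 (left), 6–1 at x≈114.65 (left) → 0 crossings.
S: 5–6 at x≈148.24 (right), 7–1 at x≈197.51 (right) → 2 crossings.
Only T has an odd count, so the point is inside T.

T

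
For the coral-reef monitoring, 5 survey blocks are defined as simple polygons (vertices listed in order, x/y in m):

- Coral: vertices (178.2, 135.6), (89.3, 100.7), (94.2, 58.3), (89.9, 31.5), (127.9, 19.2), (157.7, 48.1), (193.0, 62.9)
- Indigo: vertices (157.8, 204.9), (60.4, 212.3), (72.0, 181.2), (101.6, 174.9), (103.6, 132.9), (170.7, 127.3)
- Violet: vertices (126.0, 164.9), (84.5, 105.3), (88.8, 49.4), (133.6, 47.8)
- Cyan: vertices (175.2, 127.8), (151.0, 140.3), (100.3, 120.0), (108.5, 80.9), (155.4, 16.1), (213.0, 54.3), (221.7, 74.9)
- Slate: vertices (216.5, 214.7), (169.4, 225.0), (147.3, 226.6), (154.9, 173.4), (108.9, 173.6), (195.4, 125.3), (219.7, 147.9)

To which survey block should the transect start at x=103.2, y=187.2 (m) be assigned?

Indigo

Cast a ray rightward from (103.2, 187.2). For each polygon, the edges (by vertex number in listed order) whose endpoints lie on opposite sides of y = 187.2, where each meets that height, and whether that is right or left of the point:
Coral: no edge straddles that height → 0 crossings.
Indigo: 2–3 at x≈69.76 (left), 6–1 at x≈160.74 (right) → 1 crossing.
Violet: no edge straddles that height → 0 crossings.
Cyan: no edge straddles that height → 0 crossings.
Slate: 3–4 at x≈152.93 (right), 7–1 at x≈217.82 (right) → 2 crossings.
Only Indigo has an odd count, so the point is inside Indigo.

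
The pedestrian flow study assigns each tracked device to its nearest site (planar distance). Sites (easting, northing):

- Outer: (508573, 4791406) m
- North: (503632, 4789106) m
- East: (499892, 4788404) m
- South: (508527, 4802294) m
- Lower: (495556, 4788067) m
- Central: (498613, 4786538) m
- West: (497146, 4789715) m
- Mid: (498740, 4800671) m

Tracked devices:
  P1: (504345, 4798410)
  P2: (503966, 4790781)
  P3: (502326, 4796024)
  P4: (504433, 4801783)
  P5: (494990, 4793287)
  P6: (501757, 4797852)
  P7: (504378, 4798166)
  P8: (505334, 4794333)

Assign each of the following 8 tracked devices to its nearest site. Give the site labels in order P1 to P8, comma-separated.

South, North, Mid, South, West, Mid, South, Outer

P1 → South (d²=32574580.00)
P2 → North (d²=2917181.00)
P3 → Mid (d²=34454005.00)
P4 → South (d²=17021957.00)
P5 → West (d²=17407520.00)
P6 → Mid (d²=17049050.00)
P7 → South (d²=34254585.00)
P8 → Outer (d²=19058450.00)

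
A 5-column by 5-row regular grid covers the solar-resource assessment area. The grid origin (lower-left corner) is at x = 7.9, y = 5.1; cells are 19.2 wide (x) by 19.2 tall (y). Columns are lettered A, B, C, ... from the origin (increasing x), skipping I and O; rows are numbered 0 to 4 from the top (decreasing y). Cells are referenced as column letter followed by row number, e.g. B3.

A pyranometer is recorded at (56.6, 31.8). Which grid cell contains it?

C3

Column index: ⌊(56.6 − 7.9) / 19.2⌋ = ⌊2.536⌋ = 2 → column C
Row offset from origin: ⌊(31.8 − 5.1) / 19.2⌋ = ⌊1.391⌋ = 1 → row 3 (counted from top)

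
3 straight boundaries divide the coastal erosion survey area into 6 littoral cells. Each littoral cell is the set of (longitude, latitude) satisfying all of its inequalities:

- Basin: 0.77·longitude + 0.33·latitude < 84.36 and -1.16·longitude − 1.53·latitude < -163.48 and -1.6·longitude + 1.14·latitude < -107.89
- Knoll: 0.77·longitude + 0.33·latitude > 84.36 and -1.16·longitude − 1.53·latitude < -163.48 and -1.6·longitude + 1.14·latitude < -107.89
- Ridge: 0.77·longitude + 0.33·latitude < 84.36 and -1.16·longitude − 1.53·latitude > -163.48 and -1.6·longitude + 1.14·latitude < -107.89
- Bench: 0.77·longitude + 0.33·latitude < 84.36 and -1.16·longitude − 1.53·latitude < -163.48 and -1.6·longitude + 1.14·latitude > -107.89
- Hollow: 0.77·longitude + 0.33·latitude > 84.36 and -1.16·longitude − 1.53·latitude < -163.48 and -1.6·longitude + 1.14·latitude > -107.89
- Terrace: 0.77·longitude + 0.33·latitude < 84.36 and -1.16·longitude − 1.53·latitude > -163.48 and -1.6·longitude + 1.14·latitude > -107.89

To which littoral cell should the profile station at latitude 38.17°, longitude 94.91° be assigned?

0.77·94.91 + 0.33·38.17 = 85.677, which is > 84.36
-1.16·94.91 − 1.53·38.17 = -168.496, which is < -163.48
-1.6·94.91 + 1.14·38.17 = -108.342, which is < -107.89
This sign pattern matches Knoll.

Knoll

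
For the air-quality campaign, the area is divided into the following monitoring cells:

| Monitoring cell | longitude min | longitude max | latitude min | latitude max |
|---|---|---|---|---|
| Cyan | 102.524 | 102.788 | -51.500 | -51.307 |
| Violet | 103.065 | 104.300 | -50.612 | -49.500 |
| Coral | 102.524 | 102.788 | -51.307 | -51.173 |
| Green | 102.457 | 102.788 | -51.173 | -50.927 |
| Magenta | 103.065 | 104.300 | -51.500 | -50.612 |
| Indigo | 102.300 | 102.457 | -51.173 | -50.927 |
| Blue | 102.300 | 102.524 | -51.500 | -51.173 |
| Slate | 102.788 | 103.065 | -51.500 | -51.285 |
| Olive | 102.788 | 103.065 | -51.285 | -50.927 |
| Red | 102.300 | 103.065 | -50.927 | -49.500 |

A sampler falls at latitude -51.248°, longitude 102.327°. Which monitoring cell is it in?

The point has longitude = 102.327 and latitude = -51.248.
Only Blue satisfies 102.300 ≤ longitude ≤ 102.524 and -51.500 ≤ latitude ≤ -51.173.

Blue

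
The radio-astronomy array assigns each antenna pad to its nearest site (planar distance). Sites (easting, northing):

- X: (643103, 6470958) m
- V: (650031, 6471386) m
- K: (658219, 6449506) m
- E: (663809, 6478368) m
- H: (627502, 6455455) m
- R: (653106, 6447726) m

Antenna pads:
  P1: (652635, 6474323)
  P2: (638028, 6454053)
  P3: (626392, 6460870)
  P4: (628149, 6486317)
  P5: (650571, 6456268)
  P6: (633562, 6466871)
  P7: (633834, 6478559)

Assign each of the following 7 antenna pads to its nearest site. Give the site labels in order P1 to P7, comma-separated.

P1 → V (d²=15406785.00)
P2 → H (d²=112762280.00)
P3 → H (d²=30554325.00)
P4 → X (d²=459520997.00)
P5 → R (d²=79391989.00)
P6 → X (d²=107734250.00)
P7 → X (d²=143689562.00)

V, H, H, X, R, X, X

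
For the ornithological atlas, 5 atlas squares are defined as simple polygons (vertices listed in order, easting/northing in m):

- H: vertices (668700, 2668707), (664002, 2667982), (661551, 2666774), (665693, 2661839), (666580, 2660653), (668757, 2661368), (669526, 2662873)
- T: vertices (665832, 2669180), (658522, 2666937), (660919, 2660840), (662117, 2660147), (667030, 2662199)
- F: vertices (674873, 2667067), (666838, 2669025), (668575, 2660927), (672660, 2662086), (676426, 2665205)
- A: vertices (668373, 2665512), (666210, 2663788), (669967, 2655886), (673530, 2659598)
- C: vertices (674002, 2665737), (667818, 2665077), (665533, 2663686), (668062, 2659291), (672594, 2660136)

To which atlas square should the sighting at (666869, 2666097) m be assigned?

Cast a ray rightward from (666869, 2666097). For each polygon, the edges (by vertex number in listed order) whose endpoints lie on opposite sides of northing = 2666097, where each meets that height, and whether that is right or left of the point:
H: 3–4 at easting≈662119.2 (left), 7–1 at easting≈669069.5 (right) → 1 crossing.
T: 2–3 at easting≈658852.2 (left), 5–1 at easting≈666361.1 (left) → 0 crossings.
F: 2–3 at easting≈667466.0 (right), 5–1 at easting≈675682.0 (right) → 2 crossings.
A: no edge straddles that height → 0 crossings.
C: no edge straddles that height → 0 crossings.
Only H has an odd count, so the point is inside H.

H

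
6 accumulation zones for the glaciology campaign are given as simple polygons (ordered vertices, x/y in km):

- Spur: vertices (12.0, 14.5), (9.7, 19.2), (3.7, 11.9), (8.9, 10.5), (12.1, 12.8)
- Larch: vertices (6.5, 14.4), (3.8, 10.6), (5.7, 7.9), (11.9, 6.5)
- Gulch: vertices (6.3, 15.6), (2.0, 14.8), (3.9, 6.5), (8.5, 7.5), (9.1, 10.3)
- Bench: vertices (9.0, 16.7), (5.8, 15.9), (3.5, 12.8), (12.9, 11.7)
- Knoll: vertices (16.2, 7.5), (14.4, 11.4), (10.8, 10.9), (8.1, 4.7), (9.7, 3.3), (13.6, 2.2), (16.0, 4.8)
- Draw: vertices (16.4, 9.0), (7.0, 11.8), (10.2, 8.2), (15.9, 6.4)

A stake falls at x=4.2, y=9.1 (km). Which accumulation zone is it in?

Cast a ray rightward from (4.2, 9.1). For each polygon, the edges (by vertex number in listed order) whose endpoints lie on opposite sides of y = 9.1, where each meets that height, and whether that is right or left of the point:
Spur: no edge straddles that height → 0 crossings.
Larch: 2–3 at x≈4.86 (right), 4–1 at x≈10.12 (right) → 2 crossings.
Gulch: 2–3 at x≈3.30 (left), 4–5 at x≈8.84 (right) → 1 crossing.
Bench: no edge straddles that height → 0 crossings.
Knoll: 1–2 at x≈15.46 (right), 3–4 at x≈10.02 (right) → 2 crossings.
Draw: 1–2 at x≈16.06 (right), 2–3 at x≈9.40 (right) → 2 crossings.
Only Gulch has an odd count, so the point is inside Gulch.

Gulch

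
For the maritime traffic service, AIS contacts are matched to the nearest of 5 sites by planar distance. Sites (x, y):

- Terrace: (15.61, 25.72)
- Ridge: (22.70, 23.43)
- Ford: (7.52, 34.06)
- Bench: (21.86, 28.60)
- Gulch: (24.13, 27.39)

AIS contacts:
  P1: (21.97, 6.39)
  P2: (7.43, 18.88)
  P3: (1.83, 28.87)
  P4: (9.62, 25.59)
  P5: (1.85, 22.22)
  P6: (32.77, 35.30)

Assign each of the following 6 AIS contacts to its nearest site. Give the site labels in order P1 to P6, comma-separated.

Ridge, Terrace, Ford, Terrace, Ford, Gulch

P1 → Ridge (d²=290.89)
P2 → Terrace (d²=113.70)
P3 → Ford (d²=59.31)
P4 → Terrace (d²=35.90)
P5 → Ford (d²=172.33)
P6 → Gulch (d²=137.22)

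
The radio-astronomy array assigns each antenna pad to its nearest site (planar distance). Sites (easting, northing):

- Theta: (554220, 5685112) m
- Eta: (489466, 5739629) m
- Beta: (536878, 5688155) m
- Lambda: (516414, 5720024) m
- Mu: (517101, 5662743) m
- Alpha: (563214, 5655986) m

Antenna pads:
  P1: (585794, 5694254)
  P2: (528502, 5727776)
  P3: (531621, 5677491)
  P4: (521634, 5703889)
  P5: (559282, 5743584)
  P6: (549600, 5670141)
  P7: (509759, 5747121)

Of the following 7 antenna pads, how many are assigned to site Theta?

2

P1 → Theta
P2 → Lambda
P3 → Beta
P4 → Lambda
P5 → Lambda
P6 → Theta
P7 → Eta
2 of the 7 go to Theta.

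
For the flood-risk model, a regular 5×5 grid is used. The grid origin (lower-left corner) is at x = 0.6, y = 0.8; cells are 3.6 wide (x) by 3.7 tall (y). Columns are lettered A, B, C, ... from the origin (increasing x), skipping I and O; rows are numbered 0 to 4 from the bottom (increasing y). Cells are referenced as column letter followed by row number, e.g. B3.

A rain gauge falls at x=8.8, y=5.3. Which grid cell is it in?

Column index: ⌊(8.8 − 0.6) / 3.6⌋ = ⌊2.278⌋ = 2 → column C
Row offset from origin: ⌊(5.3 − 0.8) / 3.7⌋ = ⌊1.216⌋ = 1 → row 1

C1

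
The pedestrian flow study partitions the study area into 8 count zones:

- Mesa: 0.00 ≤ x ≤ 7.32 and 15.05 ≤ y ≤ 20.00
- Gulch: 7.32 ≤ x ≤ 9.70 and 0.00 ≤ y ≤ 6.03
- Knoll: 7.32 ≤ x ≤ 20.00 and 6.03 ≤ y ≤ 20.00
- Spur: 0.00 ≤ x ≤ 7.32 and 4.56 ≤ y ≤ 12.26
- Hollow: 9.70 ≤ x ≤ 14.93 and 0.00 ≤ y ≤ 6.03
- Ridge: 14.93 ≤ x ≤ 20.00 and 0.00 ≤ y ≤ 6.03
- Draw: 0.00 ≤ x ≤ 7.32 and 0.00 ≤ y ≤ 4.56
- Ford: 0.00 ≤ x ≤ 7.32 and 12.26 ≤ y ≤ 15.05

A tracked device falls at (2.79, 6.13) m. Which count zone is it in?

The point has x = 2.79 and y = 6.13.
Only Spur satisfies 0.00 ≤ x ≤ 7.32 and 4.56 ≤ y ≤ 12.26.

Spur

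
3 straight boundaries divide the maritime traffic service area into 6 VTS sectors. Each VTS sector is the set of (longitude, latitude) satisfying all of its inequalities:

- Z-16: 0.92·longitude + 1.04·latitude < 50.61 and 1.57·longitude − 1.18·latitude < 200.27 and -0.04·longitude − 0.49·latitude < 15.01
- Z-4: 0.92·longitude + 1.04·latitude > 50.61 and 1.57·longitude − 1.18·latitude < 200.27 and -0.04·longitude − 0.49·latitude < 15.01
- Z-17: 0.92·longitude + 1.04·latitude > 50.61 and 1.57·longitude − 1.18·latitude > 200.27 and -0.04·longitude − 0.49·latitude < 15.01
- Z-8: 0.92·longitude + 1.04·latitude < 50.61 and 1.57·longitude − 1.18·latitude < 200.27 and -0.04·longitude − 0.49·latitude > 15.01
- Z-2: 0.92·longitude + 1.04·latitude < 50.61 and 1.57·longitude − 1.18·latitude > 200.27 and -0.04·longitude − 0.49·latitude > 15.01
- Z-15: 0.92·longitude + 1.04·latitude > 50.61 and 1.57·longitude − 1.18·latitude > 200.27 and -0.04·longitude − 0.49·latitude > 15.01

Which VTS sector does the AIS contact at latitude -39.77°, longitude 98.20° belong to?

Z-2

0.92·98.20 + 1.04·-39.77 = 48.983, which is < 50.61
1.57·98.20 − 1.18·-39.77 = 201.103, which is > 200.27
-0.04·98.20 − 0.49·-39.77 = 15.559, which is > 15.01
This sign pattern matches Z-2.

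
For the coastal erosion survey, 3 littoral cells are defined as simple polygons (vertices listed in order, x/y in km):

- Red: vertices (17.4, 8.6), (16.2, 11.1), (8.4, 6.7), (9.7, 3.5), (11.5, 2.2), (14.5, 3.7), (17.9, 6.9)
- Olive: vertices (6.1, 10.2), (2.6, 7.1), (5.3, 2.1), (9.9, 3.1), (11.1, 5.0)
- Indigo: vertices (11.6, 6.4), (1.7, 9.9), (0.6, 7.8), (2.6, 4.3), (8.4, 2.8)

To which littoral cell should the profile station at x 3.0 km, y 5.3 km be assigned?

Cast a ray rightward from (3.0, 5.3). For each polygon, the edges (by vertex number in listed order) whose endpoints lie on opposite sides of y = 5.3, where each meets that height, and whether that is right or left of the point:
Red: 3–4 at x≈8.97 (right), 6–7 at x≈16.20 (right) → 2 crossings.
Olive: 2–3 at x≈3.57 (right), 5–1 at x≈10.81 (right) → 2 crossings.
Indigo: 3–4 at x≈2.03 (left), 5–1 at x≈10.62 (right) → 1 crossing.
Only Indigo has an odd count, so the point is inside Indigo.

Indigo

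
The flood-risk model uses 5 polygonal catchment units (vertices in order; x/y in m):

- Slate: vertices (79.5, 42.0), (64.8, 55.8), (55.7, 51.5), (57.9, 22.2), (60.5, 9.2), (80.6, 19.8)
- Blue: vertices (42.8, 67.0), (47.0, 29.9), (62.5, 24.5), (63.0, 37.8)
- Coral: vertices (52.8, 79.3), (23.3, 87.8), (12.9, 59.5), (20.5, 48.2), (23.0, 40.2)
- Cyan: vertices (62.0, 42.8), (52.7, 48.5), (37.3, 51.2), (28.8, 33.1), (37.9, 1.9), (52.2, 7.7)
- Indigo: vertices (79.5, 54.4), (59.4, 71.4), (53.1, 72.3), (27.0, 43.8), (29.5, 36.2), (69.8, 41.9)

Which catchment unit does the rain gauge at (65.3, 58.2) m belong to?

Indigo

Cast a ray rightward from (65.3, 58.2). For each polygon, the edges (by vertex number in listed order) whose endpoints lie on opposite sides of y = 58.2, where each meets that height, and whether that is right or left of the point:
Slate: no edge straddles that height → 0 crossings.
Blue: 1–2 at x≈43.80 (left), 4–1 at x≈48.89 (left) → 0 crossings.
Coral: 3–4 at x≈13.77 (left), 5–1 at x≈36.72 (left) → 0 crossings.
Cyan: no edge straddles that height → 0 crossings.
Indigo: 1–2 at x≈75.01 (right), 3–4 at x≈40.19 (left) → 1 crossing.
Only Indigo has an odd count, so the point is inside Indigo.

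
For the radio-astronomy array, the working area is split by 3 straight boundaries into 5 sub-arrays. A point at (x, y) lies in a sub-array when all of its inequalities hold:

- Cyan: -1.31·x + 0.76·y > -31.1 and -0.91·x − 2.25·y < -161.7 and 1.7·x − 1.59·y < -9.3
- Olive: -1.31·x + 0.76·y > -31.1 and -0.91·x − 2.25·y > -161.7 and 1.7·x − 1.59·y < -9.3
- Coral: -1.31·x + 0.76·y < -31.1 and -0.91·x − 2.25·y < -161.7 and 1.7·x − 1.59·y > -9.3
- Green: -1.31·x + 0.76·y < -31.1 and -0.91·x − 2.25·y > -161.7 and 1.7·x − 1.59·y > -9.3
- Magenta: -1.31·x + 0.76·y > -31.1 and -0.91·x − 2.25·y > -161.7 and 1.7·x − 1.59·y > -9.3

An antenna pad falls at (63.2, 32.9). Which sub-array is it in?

Green

-1.31·63.2 + 0.76·32.9 = -57.788, which is < -31.1
-0.91·63.2 − 2.25·32.9 = -131.537, which is > -161.7
1.7·63.2 − 1.59·32.9 = 55.129, which is > -9.3
This sign pattern matches Green.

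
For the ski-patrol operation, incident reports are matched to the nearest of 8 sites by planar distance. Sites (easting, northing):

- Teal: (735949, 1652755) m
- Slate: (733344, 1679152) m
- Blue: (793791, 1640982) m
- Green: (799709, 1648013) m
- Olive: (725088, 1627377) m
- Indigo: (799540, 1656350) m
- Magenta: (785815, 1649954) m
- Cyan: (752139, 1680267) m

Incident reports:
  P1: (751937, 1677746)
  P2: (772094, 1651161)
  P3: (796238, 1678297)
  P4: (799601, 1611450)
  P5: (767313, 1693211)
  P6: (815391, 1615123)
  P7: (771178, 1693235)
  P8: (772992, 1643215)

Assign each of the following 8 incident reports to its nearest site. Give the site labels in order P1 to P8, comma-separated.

Cyan, Magenta, Indigo, Blue, Cyan, Blue, Cyan, Magenta

P1 → Cyan (d²=6396245.00)
P2 → Magenta (d²=189722690.00)
P3 → Indigo (d²=492574013.00)
P4 → Blue (d²=905895124.00)
P5 → Cyan (d²=397797412.00)
P6 → Blue (d²=1135247881.00)
P7 → Cyan (d²=530652545.00)
P8 → Magenta (d²=209843450.00)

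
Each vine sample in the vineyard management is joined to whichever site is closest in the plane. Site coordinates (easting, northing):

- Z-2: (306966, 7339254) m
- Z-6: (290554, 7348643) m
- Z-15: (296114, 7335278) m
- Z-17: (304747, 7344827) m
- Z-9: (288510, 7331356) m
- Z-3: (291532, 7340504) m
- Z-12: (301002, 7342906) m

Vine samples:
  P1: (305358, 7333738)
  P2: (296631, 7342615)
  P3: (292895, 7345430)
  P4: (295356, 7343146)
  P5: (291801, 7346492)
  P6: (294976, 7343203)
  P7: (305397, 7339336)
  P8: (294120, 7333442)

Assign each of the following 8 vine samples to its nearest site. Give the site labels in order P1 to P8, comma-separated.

Z-2, Z-12, Z-6, Z-3, Z-6, Z-3, Z-2, Z-15

P1 → Z-2 (d²=33011920.00)
P2 → Z-12 (d²=19190322.00)
P3 → Z-6 (d²=15803650.00)
P4 → Z-3 (d²=21603140.00)
P5 → Z-6 (d²=6181810.00)
P6 → Z-3 (d²=19145737.00)
P7 → Z-2 (d²=2468485.00)
P8 → Z-15 (d²=7346932.00)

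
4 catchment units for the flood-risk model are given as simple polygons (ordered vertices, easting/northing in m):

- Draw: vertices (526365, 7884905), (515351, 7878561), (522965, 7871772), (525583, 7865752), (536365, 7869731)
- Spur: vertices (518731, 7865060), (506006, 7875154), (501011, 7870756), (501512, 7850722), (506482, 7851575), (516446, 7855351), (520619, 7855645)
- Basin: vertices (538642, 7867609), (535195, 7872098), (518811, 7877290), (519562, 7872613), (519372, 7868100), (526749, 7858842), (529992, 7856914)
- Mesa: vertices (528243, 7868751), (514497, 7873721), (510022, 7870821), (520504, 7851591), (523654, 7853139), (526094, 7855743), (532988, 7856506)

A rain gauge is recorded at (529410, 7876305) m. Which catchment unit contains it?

Cast a ray rightward from (529410, 7876305). For each polygon, the edges (by vertex number in listed order) whose endpoints lie on opposite sides of northing = 7876305, where each meets that height, and whether that is right or left of the point:
Draw: 2–3 at easting≈517881.1 (left), 5–1 at easting≈532032.6 (right) → 1 crossing.
Spur: no edge straddles that height → 0 crossings.
Basin: 2–3 at easting≈521919.3 (left), 3–4 at easting≈518969.2 (left) → 0 crossings.
Mesa: no edge straddles that height → 0 crossings.
Only Draw has an odd count, so the point is inside Draw.

Draw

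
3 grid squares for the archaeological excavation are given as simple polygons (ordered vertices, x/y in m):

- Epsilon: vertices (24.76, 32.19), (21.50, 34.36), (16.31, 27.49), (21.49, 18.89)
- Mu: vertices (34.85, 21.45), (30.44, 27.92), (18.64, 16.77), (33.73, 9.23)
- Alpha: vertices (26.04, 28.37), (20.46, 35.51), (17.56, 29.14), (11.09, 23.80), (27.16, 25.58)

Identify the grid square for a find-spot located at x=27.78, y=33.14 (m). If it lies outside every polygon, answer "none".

none

Cast a ray rightward from (27.78, 33.14). For each polygon, the edges (by vertex number in listed order) whose endpoints lie on opposite sides of y = 33.14, where each meets that height, and whether that is right or left of the point:
Epsilon: 1–2 at x≈23.333 (left), 2–3 at x≈20.578 (left) → 0 crossings.
Mu: no edge straddles that height → 0 crossings.
Alpha: 1–2 at x≈22.312 (left), 2–3 at x≈19.381 (left) → 0 crossings.
All counts are even, so the point lies outside every listed polygon.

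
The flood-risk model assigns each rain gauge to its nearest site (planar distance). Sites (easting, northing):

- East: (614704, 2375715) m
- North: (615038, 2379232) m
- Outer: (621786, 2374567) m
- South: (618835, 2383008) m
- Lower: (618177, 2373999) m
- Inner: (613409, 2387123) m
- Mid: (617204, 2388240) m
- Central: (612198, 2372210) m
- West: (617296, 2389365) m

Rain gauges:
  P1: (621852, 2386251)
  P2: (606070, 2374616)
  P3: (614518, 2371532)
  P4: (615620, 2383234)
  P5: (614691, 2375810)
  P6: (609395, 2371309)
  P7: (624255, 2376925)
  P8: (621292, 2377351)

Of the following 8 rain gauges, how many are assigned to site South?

P1 → South
P2 → Central
P3 → Central
P4 → South
P5 → East
P6 → Central
P7 → Outer
P8 → Outer
2 of the 8 go to South.

2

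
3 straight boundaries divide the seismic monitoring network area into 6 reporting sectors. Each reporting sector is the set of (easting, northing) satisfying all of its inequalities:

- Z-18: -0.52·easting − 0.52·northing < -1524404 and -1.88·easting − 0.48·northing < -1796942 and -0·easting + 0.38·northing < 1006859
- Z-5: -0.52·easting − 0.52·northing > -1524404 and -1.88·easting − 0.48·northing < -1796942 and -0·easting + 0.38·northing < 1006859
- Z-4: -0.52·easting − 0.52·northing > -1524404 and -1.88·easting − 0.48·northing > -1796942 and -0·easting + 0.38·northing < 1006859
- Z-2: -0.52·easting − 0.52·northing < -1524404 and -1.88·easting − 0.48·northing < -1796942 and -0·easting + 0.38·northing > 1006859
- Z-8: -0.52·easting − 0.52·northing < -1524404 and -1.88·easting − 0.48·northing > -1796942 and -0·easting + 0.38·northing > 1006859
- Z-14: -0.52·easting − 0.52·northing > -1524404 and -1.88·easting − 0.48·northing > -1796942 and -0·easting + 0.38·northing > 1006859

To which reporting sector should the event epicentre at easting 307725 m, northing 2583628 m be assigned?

Z-5

-0.52·307725 − 0.52·2583628 = -1503503.560, which is > -1524404
-1.88·307725 − 0.48·2583628 = -1818664.440, which is < -1796942
-0·307725 + 0.38·2583628 = 981778.640, which is < 1006859
This sign pattern matches Z-5.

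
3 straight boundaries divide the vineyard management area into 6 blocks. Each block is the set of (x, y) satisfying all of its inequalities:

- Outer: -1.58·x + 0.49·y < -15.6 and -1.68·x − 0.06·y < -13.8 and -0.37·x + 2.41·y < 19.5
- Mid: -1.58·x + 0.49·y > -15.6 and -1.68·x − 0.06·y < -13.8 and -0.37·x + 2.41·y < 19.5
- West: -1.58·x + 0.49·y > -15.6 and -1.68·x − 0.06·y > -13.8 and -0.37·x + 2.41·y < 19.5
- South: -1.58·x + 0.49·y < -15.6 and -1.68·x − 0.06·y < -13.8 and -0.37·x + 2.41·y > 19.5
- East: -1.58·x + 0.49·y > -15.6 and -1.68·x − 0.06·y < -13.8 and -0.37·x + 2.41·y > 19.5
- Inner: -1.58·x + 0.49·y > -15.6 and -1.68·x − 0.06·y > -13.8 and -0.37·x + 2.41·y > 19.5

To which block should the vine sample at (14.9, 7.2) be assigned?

Outer

-1.58·14.9 + 0.49·7.2 = -20.014, which is < -15.6
-1.68·14.9 − 0.06·7.2 = -25.464, which is < -13.8
-0.37·14.9 + 2.41·7.2 = 11.839, which is < 19.5
This sign pattern matches Outer.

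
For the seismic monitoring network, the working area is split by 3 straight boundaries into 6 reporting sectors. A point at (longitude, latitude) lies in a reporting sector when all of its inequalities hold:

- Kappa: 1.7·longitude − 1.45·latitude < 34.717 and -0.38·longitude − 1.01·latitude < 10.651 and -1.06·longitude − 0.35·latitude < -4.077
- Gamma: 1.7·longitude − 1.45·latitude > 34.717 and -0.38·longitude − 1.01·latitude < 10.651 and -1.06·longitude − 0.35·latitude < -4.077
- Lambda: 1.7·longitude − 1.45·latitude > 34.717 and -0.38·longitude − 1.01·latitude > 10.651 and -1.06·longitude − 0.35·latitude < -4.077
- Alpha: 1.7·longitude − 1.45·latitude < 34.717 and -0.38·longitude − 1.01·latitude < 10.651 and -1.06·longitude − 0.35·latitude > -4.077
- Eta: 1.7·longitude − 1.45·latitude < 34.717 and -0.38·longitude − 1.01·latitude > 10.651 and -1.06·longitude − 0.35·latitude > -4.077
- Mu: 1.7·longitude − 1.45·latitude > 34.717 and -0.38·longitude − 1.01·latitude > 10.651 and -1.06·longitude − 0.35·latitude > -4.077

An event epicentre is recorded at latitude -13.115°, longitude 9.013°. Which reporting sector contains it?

1.7·9.013 − 1.45·-13.115 = 34.339, which is < 34.717
-0.38·9.013 − 1.01·-13.115 = 9.821, which is < 10.651
-1.06·9.013 − 0.35·-13.115 = -4.964, which is < -4.077
This sign pattern matches Kappa.

Kappa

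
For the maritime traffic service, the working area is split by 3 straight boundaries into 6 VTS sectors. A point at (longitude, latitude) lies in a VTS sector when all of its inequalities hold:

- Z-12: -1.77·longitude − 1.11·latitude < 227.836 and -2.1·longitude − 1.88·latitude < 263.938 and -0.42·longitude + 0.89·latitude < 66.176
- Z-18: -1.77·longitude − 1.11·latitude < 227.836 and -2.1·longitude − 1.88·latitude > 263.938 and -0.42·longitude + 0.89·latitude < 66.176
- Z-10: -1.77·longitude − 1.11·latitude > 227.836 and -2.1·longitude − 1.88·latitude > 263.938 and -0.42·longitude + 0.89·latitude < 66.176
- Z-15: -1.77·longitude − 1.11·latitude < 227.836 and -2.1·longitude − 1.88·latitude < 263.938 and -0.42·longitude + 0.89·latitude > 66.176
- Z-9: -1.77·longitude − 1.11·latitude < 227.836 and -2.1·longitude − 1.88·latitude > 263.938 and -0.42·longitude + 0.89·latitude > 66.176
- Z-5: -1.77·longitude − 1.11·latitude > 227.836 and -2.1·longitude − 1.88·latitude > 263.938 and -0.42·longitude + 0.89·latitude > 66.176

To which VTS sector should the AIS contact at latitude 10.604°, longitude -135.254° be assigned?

Z-9

-1.77·-135.254 − 1.11·10.604 = 227.629, which is < 227.836
-2.1·-135.254 − 1.88·10.604 = 264.098, which is > 263.938
-0.42·-135.254 + 0.89·10.604 = 66.244, which is > 66.176
This sign pattern matches Z-9.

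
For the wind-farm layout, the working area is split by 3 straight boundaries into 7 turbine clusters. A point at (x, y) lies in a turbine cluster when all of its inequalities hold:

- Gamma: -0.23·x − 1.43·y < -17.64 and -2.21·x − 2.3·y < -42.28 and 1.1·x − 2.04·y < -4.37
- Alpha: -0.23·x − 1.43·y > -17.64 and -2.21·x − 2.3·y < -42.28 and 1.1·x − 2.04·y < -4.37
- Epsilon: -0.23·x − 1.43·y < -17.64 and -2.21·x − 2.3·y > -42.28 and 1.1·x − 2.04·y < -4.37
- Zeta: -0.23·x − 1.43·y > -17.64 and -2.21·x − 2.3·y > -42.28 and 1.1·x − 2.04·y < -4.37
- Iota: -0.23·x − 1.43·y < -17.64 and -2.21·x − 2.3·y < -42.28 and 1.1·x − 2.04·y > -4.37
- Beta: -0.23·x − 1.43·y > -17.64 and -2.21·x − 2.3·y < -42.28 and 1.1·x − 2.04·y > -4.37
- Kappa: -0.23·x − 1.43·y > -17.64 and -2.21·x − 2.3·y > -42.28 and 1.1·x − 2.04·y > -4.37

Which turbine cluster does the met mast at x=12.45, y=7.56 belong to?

Beta

-0.23·12.45 − 1.43·7.56 = -13.674, which is > -17.64
-2.21·12.45 − 2.3·7.56 = -44.902, which is < -42.28
1.1·12.45 − 2.04·7.56 = -1.727, which is > -4.37
This sign pattern matches Beta.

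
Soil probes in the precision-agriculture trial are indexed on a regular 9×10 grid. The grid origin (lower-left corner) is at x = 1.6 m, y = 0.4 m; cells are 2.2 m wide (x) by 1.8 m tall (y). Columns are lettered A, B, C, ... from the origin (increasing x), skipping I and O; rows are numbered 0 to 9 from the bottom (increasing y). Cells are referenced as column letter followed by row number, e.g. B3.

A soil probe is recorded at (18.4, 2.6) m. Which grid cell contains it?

Column index: ⌊(18.4 − 1.6) / 2.2⌋ = ⌊7.636⌋ = 7 → column H
Row offset from origin: ⌊(2.6 − 0.4) / 1.8⌋ = ⌊1.222⌋ = 1 → row 1

H1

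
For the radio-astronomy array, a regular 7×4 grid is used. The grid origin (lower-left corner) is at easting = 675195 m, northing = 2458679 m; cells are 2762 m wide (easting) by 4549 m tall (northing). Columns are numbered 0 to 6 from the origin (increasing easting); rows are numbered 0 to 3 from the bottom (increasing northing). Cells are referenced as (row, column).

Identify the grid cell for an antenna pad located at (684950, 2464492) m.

(1, 3)

Column index: ⌊(684950 − 675195) / 2762⌋ = ⌊3.532⌋ = 3
Row offset from origin: ⌊(2464492 − 2458679) / 4549⌋ = ⌊1.278⌋ = 1 → row 1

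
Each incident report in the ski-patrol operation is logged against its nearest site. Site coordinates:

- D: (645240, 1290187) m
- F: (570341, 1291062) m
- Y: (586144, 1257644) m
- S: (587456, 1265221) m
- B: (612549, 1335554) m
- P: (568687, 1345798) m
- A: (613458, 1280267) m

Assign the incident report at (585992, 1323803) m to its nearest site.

P

Squared distances to each site:
D: 4640360960.000; F: 1316926882.000; Y: 4377036385.000; S: 3433994020.000; B: 843360250.000; P: 783243050.000; A: 2649764452.000.
Minimum at P.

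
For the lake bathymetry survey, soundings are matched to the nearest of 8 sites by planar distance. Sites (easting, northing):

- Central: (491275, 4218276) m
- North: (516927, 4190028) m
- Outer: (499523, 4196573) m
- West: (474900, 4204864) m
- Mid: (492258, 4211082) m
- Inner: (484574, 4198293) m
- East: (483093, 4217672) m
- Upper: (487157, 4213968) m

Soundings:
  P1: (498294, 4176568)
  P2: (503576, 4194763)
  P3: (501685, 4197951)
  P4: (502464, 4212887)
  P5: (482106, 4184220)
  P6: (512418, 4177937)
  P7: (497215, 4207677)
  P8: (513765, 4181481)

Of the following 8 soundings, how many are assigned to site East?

P1 → Outer
P2 → Outer
P3 → Outer
P4 → Mid
P5 → Inner
P6 → North
P7 → Mid
P8 → North
0 of the 8 go to East.

0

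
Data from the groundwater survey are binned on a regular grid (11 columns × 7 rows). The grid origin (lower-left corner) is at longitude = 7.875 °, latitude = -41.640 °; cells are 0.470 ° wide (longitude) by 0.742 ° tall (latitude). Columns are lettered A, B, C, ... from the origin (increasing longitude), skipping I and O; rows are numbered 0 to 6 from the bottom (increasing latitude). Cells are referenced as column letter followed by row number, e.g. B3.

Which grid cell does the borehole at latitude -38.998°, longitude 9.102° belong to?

C3

Column index: ⌊(9.102 − 7.875) / 0.470⌋ = ⌊2.611⌋ = 2 → column C
Row offset from origin: ⌊(-38.998 − -41.640) / 0.742⌋ = ⌊3.561⌋ = 3 → row 3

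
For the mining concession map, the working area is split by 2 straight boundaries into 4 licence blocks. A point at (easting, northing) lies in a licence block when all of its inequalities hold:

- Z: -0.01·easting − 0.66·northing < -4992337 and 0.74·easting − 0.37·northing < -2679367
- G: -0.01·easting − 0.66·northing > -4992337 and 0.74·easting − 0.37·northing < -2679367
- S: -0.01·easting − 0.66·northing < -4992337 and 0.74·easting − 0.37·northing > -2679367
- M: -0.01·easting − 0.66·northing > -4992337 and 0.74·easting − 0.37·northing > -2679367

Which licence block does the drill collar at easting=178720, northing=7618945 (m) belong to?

-0.01·178720 − 0.66·7618945 = -5030290.900, which is < -4992337
0.74·178720 − 0.37·7618945 = -2686756.850, which is < -2679367
This sign pattern matches Z.

Z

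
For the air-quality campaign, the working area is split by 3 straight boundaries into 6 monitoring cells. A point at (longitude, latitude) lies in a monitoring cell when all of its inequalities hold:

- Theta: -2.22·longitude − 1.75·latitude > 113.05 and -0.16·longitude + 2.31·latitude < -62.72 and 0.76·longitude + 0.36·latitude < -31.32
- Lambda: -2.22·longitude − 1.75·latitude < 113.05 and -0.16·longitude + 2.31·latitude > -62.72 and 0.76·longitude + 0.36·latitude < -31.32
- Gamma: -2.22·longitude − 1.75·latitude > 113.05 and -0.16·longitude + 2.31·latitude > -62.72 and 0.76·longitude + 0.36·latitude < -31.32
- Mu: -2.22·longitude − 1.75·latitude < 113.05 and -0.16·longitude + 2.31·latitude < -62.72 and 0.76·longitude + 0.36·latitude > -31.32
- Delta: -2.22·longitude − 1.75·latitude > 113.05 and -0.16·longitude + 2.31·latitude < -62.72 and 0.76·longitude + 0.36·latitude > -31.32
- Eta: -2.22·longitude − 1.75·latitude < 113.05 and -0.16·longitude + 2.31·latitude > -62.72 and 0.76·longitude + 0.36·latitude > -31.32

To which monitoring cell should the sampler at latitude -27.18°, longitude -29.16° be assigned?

Lambda

-2.22·-29.16 − 1.75·-27.18 = 112.300, which is < 113.05
-0.16·-29.16 + 2.31·-27.18 = -58.120, which is > -62.72
0.76·-29.16 + 0.36·-27.18 = -31.946, which is < -31.32
This sign pattern matches Lambda.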